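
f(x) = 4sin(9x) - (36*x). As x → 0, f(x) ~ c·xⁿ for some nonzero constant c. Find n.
3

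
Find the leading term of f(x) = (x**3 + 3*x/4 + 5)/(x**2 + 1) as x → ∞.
x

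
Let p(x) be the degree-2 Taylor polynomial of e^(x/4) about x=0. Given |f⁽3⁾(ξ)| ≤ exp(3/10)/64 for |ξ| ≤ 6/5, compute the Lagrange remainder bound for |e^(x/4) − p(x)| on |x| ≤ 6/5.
9*exp(3/10)/2000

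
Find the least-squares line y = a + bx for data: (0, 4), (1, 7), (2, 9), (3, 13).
a = 39/10, b = 29/10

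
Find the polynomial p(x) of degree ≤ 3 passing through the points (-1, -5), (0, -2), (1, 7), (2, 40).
3*x**3 + 3*x**2 + 3*x - 2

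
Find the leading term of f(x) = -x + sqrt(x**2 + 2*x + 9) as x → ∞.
1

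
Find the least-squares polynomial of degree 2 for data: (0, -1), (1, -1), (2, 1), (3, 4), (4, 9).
-36/35 + (-9/14)x + (11/14)x²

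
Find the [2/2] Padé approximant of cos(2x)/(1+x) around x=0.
(-4*x**2/3 - x/3 + 1)/(x**2/3 + 2*x/3 + 1)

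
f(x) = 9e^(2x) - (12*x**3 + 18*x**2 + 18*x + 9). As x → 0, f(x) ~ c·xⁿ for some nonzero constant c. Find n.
4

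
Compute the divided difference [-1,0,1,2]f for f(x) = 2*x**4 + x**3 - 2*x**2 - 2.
5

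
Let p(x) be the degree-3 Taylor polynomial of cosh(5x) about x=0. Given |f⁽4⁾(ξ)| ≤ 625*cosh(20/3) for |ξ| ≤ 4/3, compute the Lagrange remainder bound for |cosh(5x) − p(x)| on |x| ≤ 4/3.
20000*cosh(20/3)/243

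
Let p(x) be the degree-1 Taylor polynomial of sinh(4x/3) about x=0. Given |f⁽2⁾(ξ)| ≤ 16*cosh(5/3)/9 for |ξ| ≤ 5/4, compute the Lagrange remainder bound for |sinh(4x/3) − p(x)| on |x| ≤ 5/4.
25*cosh(5/3)/18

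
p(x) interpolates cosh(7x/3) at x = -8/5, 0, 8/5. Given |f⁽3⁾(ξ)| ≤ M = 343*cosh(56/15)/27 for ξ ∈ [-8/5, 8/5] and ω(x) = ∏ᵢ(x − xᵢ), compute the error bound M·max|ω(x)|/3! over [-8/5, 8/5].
175616*sqrt(3)*cosh(56/15)/91125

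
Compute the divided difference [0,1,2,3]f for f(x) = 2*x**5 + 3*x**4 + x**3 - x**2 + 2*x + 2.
69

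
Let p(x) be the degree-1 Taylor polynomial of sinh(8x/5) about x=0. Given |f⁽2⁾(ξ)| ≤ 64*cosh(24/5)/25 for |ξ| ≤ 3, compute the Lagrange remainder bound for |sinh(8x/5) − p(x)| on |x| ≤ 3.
288*cosh(24/5)/25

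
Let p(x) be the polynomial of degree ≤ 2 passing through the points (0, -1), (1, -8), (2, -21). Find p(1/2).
-15/4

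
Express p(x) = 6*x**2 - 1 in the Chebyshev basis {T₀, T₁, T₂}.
(2)T₀ + (3)T₂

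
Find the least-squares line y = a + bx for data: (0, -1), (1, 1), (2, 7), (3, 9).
a = -7/5, b = 18/5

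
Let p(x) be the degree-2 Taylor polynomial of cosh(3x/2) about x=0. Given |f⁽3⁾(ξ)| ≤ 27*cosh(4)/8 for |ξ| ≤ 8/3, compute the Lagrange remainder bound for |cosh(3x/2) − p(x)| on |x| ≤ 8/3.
32*cosh(4)/3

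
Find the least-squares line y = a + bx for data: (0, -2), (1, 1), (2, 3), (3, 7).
a = -21/10, b = 29/10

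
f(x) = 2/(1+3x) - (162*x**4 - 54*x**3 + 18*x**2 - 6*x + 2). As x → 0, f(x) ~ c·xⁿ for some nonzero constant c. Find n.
5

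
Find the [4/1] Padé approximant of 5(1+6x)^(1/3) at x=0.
(80*x**4/3 - 64*x**3/3 + 24*x**2 + 32*x + 5)/(22*x/5 + 1)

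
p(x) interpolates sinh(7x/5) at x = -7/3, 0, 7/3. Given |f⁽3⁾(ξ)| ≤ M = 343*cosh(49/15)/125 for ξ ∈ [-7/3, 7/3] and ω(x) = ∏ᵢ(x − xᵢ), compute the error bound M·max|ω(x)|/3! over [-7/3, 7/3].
117649*sqrt(3)*cosh(49/15)/91125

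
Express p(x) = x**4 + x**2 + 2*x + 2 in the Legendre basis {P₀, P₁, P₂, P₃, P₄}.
(38/15)P₀ + (2)P₁ + (26/21)P₂ + (8/35)P₄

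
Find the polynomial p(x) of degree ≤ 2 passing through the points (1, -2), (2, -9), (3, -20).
-2*x**2 - x + 1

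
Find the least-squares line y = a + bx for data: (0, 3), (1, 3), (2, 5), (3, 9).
a = 2, b = 2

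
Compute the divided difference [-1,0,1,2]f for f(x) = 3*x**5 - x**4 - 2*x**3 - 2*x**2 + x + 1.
11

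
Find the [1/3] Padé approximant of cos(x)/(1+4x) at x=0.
(1 - 5*x/48)/(187*x**3/96 + x**2/12 + 187*x/48 + 1)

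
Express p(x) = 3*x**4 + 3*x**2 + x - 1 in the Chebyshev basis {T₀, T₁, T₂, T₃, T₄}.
(13/8)T₀ + T₁ + (3)T₂ + (3/8)T₄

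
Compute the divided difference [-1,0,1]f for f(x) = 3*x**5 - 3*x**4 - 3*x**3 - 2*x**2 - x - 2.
-5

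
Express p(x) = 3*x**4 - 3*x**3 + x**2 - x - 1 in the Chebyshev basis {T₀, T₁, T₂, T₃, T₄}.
(5/8)T₀ + (-13/4)T₁ + (2)T₂ + (-3/4)T₃ + (3/8)T₄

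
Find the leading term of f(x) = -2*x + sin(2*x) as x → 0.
-4*x**3/3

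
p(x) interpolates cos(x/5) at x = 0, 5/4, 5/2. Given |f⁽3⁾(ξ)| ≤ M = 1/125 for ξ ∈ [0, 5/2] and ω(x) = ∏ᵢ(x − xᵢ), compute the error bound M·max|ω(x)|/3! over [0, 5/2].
sqrt(3)/1728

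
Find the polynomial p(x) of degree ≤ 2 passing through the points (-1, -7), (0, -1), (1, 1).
-2*x**2 + 4*x - 1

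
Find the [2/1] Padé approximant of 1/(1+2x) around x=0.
1/(2*x + 1)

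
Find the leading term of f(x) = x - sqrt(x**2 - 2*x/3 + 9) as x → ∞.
1/3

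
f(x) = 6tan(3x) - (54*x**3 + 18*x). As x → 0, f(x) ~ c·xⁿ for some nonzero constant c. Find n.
5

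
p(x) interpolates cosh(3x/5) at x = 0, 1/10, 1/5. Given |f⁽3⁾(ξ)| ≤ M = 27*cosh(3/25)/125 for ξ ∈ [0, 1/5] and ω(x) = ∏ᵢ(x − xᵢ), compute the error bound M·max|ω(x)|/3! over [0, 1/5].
sqrt(3)*cosh(3/25)/125000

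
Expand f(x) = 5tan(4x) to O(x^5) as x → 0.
20*x + 320*x**3/3 + O(x**5)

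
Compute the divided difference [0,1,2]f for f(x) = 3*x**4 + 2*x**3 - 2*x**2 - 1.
25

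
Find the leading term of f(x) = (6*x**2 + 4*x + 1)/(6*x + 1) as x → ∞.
x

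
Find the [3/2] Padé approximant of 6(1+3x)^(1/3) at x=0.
(14*x**3/5 + 126*x**2/5 + 126*x/5 + 6)/(2*x**2 + 16*x/5 + 1)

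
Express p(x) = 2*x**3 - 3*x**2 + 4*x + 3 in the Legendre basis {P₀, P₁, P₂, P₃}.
(2)P₀ + (26/5)P₁ + (-2)P₂ + (4/5)P₃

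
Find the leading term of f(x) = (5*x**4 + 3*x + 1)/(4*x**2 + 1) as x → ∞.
5*x**2/4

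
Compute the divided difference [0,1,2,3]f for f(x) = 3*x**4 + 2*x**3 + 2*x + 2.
20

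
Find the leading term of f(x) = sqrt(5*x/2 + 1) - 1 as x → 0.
5*x/4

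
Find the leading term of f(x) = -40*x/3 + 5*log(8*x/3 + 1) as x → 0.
-160*x**2/9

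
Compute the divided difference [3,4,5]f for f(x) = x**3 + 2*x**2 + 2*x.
14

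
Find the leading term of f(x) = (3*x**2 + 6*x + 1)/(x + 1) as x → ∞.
3*x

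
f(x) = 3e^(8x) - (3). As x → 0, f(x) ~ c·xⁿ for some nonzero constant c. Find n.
1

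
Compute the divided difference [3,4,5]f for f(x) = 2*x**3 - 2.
24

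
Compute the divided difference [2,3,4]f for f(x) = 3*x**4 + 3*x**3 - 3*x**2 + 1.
189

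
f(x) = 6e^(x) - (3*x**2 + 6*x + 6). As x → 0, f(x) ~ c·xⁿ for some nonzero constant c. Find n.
3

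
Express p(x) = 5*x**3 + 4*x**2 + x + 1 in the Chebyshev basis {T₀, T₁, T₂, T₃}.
(3)T₀ + (19/4)T₁ + (2)T₂ + (5/4)T₃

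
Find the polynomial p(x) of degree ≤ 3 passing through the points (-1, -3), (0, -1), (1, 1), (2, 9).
x**3 + x - 1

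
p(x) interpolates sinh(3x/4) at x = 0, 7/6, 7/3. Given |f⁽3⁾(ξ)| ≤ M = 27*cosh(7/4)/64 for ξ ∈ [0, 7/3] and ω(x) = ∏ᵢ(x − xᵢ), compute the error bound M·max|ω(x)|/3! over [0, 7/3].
343*sqrt(3)*cosh(7/4)/13824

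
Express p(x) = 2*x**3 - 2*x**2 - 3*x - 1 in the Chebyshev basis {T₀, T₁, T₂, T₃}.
(-2)T₀ + (-3/2)T₁ - T₂ + (1/2)T₃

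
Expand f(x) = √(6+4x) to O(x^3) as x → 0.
sqrt(6) + sqrt(6)*x/3 - sqrt(6)*x**2/18 + O(x**3)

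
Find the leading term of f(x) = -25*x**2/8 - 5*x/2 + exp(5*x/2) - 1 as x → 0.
125*x**3/48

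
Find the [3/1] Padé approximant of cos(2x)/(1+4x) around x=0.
(x**3/6 - 43*x**2/21 + x/84 + 1)/(337*x/84 + 1)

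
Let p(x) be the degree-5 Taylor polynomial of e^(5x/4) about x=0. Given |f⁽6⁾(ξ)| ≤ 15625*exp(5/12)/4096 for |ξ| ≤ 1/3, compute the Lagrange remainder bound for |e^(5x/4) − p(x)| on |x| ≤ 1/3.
3125*exp(5/12)/429981696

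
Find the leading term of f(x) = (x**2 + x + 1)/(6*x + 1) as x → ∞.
x/6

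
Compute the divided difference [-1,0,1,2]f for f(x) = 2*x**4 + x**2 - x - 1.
4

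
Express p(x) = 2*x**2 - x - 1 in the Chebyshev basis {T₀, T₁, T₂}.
-T₁ + T₂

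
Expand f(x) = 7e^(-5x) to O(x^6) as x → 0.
7 - 35*x + 175*x**2/2 - 875*x**3/6 + 4375*x**4/24 - 4375*x**5/24 + O(x**6)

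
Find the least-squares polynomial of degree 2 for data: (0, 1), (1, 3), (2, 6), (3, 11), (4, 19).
6/5 + (2/5)x + x²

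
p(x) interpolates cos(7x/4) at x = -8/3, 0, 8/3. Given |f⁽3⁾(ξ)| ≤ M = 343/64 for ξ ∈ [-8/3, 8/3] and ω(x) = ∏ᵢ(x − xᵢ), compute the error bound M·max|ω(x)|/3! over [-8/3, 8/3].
2744*sqrt(3)/729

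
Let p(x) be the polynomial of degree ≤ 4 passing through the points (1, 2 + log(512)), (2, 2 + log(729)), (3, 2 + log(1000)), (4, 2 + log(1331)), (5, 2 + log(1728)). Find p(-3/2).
2 + log(59285549689505892056868344324448208820874232148807968788202283012051522375647232000000000000000000000000000000000000000000000000000000000000000000000000000000000000000000000000000000000000000000000000000000000000000000000000000000000000000000000000000000000000000000000000000000000000000000000000000000000000000000*11**(1/32)*2**(115/128)*3**(113/128)*5**(39/64)/4964270922240166408221004307194249298496206077163764027893898324916734096542073902857075946203322479309131218048907375042182641740738711201260602286732270372571623549738597309279375101742125597215136036079477323249567497014035985854175285265995183679140228471688194057401065078720151908474662955044905024186453601)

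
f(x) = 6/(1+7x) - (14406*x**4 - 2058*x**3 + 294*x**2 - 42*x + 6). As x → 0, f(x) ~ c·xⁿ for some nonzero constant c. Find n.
5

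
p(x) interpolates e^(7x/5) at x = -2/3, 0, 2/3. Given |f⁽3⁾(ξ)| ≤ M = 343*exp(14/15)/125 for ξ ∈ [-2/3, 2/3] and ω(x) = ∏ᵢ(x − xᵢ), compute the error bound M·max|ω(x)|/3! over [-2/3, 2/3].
2744*sqrt(3)*exp(14/15)/91125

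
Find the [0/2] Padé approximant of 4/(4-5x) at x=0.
1/(1 - 5*x/4)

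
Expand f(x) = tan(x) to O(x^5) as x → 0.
x + x**3/3 + O(x**5)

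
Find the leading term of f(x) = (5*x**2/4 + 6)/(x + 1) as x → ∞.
5*x/4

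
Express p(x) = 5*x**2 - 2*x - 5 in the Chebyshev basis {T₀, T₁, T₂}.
(-5/2)T₀ + (-2)T₁ + (5/2)T₂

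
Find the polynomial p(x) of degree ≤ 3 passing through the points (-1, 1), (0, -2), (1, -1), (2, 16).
2*x**3 + 2*x**2 - 3*x - 2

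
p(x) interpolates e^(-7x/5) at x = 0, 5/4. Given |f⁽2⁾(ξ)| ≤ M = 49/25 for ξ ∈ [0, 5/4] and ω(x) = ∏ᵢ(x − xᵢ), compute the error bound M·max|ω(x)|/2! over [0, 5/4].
49/128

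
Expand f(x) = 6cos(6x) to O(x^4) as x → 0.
6 - 108*x**2 + O(x**4)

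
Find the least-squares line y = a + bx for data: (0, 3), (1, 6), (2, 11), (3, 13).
a = 3, b = 7/2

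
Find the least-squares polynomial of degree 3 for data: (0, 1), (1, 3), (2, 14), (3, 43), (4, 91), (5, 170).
61/63 + (-20/27)x + (421/252)x² + (113/108)x³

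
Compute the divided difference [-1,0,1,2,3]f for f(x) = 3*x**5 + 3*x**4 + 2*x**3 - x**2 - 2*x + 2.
18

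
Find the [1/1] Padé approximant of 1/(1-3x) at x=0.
1/(1 - 3*x)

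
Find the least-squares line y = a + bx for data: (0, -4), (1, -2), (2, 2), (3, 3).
a = -4, b = 5/2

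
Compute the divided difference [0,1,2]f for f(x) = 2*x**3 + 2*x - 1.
6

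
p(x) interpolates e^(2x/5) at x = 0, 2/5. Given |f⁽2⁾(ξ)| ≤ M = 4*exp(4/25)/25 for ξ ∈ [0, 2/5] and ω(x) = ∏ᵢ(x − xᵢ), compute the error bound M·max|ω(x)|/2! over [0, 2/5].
2*exp(4/25)/625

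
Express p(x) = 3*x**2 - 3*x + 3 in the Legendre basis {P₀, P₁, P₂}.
(4)P₀ + (-3)P₁ + (2)P₂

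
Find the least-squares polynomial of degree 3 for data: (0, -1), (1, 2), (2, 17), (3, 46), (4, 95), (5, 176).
-85/63 + (395/189)x + (151/126)x² + (59/54)x³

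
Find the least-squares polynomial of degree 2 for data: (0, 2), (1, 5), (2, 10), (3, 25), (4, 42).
78/35 + (-6/7)x + (19/7)x²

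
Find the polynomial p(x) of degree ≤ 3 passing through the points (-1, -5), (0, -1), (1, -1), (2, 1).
x**3 - 2*x**2 + x - 1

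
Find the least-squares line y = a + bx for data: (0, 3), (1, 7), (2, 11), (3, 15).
a = 3, b = 4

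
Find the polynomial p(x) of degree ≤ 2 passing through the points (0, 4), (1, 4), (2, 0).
-2*x**2 + 2*x + 4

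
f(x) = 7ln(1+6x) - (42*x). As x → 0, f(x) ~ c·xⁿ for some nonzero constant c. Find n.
2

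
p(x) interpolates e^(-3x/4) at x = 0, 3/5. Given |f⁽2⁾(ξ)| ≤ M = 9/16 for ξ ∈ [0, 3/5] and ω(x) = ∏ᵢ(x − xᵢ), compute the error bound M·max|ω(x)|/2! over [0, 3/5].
81/3200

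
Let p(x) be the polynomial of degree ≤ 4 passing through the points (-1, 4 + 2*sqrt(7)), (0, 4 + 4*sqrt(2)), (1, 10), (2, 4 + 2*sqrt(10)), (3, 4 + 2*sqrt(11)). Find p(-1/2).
-5*sqrt(11)/64 + 23/32 + 7*sqrt(10)/16 + 35*sqrt(7)/64 + 35*sqrt(2)/8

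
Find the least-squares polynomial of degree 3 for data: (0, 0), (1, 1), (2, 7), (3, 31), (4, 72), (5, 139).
5/21 + (-151/63)x + (55/42)x² + (17/18)x³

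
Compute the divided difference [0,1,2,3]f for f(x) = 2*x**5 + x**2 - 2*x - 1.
50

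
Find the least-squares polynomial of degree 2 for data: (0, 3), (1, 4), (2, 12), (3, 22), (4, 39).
20/7 + (-5/7)x + (17/7)x²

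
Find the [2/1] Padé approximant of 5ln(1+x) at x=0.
5*x*(x + 6)/(6*(2*x/3 + 1))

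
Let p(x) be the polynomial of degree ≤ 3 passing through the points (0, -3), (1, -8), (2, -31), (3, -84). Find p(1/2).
-4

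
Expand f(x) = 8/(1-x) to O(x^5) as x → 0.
8 + 8*x + 8*x**2 + 8*x**3 + 8*x**4 + O(x**5)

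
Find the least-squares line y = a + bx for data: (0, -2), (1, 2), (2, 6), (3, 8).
a = -8/5, b = 17/5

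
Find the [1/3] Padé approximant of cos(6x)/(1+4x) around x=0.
(1 - 15*x/4)/(9*x**3/2 + 3*x**2 + x/4 + 1)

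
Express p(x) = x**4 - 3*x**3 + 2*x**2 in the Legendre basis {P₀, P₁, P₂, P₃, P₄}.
(13/15)P₀ + (-9/5)P₁ + (40/21)P₂ + (-6/5)P₃ + (8/35)P₄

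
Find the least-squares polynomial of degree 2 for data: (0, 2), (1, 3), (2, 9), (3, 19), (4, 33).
66/35 + (-27/35)x + (15/7)x²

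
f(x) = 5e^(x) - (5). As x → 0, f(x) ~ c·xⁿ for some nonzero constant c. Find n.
1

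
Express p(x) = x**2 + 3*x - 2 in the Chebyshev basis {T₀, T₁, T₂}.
(-3/2)T₀ + (3)T₁ + (1/2)T₂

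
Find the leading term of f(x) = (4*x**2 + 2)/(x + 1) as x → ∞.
4*x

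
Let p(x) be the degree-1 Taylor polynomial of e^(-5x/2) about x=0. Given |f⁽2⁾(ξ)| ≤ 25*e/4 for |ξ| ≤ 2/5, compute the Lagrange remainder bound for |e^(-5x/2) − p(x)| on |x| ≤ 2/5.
e/2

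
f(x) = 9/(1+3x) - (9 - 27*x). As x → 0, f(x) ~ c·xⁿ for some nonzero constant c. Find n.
2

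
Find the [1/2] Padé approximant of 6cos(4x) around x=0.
6/(8*x**2 + 1)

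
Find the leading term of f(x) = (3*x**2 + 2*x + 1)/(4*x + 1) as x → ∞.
3*x/4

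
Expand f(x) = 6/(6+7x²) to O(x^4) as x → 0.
1 - 7*x**2/6 + O(x**4)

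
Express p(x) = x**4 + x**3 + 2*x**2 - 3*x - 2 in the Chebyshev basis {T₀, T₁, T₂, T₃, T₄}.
(-5/8)T₀ + (-9/4)T₁ + (3/2)T₂ + (1/4)T₃ + (1/8)T₄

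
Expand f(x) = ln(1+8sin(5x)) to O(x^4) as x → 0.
40*x - 800*x**2 + 63500*x**3/3 + O(x**4)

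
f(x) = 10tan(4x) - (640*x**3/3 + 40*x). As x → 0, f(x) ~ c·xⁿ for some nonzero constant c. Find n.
5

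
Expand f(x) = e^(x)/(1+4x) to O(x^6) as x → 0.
1 - 3*x + 25*x**2/2 - 299*x**3/6 + 1595*x**4/8 - 95699*x**5/120 + O(x**6)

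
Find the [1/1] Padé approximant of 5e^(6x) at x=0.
(15*x + 5)/(1 - 3*x)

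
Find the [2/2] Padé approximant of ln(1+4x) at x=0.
4*x*(2*x + 1)/(8*x**2/3 + 4*x + 1)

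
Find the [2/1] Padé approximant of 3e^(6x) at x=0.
(18*x**2 + 12*x + 3)/(1 - 2*x)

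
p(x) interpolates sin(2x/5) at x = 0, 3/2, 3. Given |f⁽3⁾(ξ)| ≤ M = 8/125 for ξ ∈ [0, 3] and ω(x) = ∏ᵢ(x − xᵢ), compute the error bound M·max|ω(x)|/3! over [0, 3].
sqrt(3)/125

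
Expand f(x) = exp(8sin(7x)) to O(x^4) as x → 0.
1 + 56*x + 1568*x**2 + 28812*x**3 + O(x**4)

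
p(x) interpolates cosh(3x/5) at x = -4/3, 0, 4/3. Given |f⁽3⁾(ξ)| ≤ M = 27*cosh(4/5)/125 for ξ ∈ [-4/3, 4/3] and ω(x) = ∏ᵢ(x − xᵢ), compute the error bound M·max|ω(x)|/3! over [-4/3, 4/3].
64*sqrt(3)*cosh(4/5)/3375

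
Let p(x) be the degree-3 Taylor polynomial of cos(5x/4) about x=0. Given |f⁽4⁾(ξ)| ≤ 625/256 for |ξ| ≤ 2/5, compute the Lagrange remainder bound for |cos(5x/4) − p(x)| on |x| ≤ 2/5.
1/384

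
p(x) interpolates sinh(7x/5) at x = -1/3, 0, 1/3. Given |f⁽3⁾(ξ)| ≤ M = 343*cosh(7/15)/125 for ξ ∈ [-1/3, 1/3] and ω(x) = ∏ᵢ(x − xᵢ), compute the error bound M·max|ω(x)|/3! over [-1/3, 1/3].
343*sqrt(3)*cosh(7/15)/91125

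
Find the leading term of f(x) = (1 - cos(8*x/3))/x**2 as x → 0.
32/9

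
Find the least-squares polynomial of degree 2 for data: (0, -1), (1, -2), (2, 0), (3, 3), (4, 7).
-43/35 + (-73/70)x + (11/14)x²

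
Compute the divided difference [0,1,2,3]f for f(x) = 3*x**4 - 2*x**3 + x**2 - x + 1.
16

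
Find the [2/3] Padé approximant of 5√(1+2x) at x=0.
(35*x**2/4 + 14*x + 5)/(-x**3/20 + 9*x**2/20 + 9*x/5 + 1)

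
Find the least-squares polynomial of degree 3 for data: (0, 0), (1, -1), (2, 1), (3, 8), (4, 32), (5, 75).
-5/63 + (181/189)x + (-23/9)x² + (29/27)x³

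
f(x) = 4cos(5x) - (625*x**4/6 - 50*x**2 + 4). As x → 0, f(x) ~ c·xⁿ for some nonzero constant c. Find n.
6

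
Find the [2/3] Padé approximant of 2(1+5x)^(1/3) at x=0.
(175*x**2/9 + 40*x/3 + 2)/(-125*x**3/162 + 25*x**2/6 + 5*x + 1)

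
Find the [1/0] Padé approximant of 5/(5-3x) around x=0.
3*x/5 + 1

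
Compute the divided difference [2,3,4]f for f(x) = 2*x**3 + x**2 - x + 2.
19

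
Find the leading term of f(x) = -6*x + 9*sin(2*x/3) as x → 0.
-4*x**3/9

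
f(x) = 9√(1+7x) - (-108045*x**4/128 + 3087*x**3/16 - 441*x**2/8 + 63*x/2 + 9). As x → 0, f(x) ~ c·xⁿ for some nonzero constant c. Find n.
5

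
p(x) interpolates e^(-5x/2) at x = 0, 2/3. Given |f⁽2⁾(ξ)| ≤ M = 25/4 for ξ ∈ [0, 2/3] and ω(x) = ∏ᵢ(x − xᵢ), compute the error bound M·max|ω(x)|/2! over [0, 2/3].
25/72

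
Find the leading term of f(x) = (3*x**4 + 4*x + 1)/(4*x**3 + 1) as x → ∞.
3*x/4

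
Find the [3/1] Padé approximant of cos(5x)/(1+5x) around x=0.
(125*x**3/24 - 175*x**2/12 + 5*x/12 + 1)/(65*x/12 + 1)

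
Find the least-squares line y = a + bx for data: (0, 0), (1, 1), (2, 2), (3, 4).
a = -1/5, b = 13/10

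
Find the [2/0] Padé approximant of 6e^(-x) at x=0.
3*x**2 - 6*x + 6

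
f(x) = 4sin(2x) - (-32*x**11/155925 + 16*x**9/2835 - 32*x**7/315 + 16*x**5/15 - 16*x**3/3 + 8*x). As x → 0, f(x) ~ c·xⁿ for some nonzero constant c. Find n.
13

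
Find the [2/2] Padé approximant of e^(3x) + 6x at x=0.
(-x**2/4 + 17*x/2 + 1)/(-x**2/4 - x/2 + 1)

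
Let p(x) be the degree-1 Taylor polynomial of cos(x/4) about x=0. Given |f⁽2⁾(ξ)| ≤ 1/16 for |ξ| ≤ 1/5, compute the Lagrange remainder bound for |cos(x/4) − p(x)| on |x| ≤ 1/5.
1/800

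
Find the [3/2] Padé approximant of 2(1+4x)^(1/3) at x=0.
(896*x**3/405 + 224*x**2/15 + 56*x/5 + 2)/(32*x**2/9 + 64*x/15 + 1)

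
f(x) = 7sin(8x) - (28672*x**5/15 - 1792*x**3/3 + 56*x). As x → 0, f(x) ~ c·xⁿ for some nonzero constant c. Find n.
7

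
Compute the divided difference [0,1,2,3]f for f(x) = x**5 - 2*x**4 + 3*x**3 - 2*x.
16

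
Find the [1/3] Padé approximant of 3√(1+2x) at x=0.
(21*x/4 + 3)/(x**3/8 - x**2/4 + 3*x/4 + 1)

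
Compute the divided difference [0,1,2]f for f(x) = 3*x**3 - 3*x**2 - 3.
6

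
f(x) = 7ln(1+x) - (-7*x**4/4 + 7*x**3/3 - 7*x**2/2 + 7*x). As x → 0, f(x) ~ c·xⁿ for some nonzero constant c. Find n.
5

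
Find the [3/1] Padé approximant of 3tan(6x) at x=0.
216*x**3 + 18*x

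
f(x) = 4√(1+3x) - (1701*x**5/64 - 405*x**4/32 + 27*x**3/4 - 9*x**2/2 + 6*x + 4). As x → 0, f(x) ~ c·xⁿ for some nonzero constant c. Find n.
6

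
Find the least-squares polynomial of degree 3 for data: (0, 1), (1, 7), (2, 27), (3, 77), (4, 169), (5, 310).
83/63 + (13/54)x + (641/252)x² + (211/108)x³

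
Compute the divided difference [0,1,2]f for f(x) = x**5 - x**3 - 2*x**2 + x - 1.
10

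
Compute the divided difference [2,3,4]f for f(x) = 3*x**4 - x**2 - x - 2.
164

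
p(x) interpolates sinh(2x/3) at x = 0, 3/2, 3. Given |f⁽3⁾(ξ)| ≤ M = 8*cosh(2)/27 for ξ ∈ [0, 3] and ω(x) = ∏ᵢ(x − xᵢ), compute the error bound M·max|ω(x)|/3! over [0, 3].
sqrt(3)*cosh(2)/27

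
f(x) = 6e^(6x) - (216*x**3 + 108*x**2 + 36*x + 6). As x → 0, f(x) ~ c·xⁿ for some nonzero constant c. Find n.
4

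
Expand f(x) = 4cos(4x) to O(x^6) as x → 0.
4 - 32*x**2 + 128*x**4/3 + O(x**6)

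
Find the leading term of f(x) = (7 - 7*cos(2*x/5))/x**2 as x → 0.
14/25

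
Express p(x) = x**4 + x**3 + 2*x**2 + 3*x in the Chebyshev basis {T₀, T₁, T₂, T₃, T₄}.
(11/8)T₀ + (15/4)T₁ + (3/2)T₂ + (1/4)T₃ + (1/8)T₄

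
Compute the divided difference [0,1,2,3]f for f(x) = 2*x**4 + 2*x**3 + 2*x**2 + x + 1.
14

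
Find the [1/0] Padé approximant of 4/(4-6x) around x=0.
3*x/2 + 1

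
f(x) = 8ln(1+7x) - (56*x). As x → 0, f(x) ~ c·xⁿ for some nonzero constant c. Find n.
2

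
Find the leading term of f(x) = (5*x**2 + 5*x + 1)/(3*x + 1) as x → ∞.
5*x/3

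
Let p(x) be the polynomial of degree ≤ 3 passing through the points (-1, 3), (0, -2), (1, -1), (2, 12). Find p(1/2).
-21/8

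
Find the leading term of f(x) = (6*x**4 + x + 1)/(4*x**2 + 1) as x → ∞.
3*x**2/2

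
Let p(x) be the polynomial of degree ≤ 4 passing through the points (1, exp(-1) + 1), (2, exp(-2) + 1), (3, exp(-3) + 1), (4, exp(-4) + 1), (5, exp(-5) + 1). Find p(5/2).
(-5*exp(4) - 20*e + 3 + 90*exp(2) + 60*exp(3) + 128*exp(5))*exp(-5)/128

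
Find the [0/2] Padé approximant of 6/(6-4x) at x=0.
1/(1 - 2*x/3)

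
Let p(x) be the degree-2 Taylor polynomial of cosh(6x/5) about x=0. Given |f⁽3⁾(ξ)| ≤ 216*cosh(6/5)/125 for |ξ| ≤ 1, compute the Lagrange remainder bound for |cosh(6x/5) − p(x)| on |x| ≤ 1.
36*cosh(6/5)/125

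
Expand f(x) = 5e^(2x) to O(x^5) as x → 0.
5 + 10*x + 10*x**2 + 20*x**3/3 + 10*x**4/3 + O(x**5)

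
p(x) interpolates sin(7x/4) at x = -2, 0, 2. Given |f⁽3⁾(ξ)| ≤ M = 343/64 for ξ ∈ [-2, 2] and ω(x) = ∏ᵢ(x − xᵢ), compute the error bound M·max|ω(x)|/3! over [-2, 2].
343*sqrt(3)/216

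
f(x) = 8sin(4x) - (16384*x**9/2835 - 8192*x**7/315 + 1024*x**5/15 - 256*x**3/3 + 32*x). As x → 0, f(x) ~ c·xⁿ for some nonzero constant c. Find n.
11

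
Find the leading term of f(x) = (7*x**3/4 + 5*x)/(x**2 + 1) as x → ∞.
7*x/4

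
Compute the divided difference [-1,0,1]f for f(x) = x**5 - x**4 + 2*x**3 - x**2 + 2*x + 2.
-2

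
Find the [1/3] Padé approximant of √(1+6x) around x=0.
(21*x/4 + 1)/(27*x**3/8 - 9*x**2/4 + 9*x/4 + 1)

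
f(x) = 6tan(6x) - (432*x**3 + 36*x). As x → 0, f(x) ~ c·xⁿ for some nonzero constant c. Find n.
5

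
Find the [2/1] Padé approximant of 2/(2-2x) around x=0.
1/(1 - x)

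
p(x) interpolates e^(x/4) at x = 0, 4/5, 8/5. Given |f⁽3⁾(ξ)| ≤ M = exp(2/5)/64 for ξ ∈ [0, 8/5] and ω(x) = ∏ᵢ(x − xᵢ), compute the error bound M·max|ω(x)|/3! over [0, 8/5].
sqrt(3)*exp(2/5)/3375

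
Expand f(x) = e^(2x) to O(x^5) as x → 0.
1 + 2*x + 2*x**2 + 4*x**3/3 + 2*x**4/3 + O(x**5)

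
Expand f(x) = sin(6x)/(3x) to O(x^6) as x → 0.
2 - 12*x**2 + 108*x**4/5 + O(x**6)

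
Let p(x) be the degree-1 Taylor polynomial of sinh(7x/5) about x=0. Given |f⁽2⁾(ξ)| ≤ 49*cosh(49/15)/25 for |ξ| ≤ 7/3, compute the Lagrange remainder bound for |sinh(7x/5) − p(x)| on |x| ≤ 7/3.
2401*cosh(49/15)/450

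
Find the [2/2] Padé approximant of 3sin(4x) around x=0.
12*x/(8*x**2/3 + 1)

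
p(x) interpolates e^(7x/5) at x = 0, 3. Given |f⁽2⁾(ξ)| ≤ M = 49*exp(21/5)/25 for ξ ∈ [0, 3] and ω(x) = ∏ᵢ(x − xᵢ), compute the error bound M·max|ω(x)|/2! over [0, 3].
441*exp(21/5)/200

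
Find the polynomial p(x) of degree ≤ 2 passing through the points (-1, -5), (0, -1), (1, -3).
-3*x**2 + x - 1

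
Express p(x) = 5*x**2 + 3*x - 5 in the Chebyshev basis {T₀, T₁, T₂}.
(-5/2)T₀ + (3)T₁ + (5/2)T₂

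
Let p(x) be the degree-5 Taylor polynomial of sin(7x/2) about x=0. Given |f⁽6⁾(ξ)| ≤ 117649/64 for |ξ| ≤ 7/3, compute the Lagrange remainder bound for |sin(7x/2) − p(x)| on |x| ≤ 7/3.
13841287201/33592320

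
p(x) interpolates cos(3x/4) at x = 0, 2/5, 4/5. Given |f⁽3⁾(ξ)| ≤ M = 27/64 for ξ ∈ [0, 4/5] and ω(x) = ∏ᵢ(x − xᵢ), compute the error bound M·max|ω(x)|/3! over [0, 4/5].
sqrt(3)/1000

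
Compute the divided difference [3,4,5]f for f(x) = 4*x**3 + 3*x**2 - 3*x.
51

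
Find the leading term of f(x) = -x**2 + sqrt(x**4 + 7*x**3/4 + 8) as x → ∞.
7*x/8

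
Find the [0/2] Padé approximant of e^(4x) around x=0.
1/(8*x**2 - 4*x + 1)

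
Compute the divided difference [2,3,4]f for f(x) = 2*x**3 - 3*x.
18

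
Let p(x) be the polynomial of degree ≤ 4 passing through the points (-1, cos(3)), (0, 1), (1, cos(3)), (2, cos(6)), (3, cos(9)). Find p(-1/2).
-5*cos(9)/128 + 7*cos(6)/32 - 35*cos(3)/128 + 35/32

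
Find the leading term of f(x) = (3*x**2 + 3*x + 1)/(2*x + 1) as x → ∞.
3*x/2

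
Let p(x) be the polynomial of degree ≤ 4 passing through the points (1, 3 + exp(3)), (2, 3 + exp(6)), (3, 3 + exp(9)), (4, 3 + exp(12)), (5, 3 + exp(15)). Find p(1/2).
-45*exp(12)/32 - 105*exp(6)/32 + 3 + 315*exp(3)/128 + 189*exp(9)/64 + 35*exp(15)/128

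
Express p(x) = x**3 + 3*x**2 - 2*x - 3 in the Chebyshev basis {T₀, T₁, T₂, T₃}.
(-3/2)T₀ + (-5/4)T₁ + (3/2)T₂ + (1/4)T₃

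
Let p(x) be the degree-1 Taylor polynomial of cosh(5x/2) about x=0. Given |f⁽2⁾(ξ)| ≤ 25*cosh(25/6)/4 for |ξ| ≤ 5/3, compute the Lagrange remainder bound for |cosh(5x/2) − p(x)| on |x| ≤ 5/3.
625*cosh(25/6)/72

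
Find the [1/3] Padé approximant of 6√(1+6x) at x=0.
(63*x/2 + 6)/(27*x**3/8 - 9*x**2/4 + 9*x/4 + 1)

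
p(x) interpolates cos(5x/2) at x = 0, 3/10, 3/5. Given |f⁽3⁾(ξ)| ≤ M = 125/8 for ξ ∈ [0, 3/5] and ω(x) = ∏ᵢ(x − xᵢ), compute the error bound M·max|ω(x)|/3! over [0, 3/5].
sqrt(3)/64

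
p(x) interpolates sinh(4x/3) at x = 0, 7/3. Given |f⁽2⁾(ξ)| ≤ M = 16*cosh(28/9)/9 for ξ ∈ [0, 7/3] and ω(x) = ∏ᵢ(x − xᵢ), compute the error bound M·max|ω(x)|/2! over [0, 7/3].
98*cosh(28/9)/81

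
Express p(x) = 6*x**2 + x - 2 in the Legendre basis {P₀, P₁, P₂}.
P₁ + (4)P₂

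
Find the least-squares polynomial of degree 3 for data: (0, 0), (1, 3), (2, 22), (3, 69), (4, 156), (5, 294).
2/63 + (-503/378)x + (569/252)x² + (211/108)x³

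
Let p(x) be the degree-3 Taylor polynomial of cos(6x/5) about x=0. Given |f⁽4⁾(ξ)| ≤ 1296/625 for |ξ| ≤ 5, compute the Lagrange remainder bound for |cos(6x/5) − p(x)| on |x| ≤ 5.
54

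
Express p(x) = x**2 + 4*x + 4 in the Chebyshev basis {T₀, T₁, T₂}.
(9/2)T₀ + (4)T₁ + (1/2)T₂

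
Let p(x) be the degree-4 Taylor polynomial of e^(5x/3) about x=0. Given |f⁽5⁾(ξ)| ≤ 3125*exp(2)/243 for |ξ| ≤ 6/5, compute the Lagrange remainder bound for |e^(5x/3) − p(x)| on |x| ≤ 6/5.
4*exp(2)/15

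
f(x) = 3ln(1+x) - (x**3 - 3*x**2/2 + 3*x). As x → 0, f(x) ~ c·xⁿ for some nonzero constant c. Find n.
4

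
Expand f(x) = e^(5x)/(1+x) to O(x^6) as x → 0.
1 + 4*x + 17*x**2/2 + 37*x**3/3 + 329*x**4/24 + 37*x**5/3 + O(x**6)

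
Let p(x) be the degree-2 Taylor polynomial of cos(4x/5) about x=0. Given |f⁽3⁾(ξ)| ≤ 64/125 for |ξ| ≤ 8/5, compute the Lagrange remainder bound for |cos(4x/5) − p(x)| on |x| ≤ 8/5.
16384/46875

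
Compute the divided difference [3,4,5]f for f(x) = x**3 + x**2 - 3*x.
13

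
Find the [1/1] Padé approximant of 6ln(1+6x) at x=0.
36*x/(3*x + 1)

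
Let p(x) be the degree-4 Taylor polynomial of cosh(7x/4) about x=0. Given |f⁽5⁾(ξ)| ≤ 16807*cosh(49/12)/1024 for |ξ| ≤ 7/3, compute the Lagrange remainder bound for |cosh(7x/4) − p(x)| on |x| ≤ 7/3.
282475249*cosh(49/12)/29859840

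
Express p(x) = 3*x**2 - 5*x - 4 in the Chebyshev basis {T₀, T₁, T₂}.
(-5/2)T₀ + (-5)T₁ + (3/2)T₂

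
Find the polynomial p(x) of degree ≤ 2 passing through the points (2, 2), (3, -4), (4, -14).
-2*x**2 + 4*x + 2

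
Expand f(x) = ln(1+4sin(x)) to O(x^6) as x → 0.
4*x - 8*x**2 + 62*x**3/3 - 184*x**4/3 + 1165*x**5/6 + O(x**6)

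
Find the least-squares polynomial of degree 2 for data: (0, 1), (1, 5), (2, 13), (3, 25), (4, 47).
53/35 + (-8/35)x + (20/7)x²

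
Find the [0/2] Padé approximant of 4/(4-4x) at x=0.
1/(1 - x)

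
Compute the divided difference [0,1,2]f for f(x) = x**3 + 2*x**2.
5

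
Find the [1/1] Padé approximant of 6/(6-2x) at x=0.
1/(1 - x/3)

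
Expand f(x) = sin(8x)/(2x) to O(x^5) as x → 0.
4 - 128*x**2/3 + 2048*x**4/15 + O(x**5)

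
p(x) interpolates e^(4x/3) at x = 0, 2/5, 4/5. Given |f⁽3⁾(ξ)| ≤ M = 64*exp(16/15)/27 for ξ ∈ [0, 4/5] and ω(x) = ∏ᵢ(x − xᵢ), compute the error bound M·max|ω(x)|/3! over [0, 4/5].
512*sqrt(3)*exp(16/15)/91125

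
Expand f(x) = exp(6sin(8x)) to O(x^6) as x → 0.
1 + 48*x + 1152*x**2 + 17920*x**3 + 196608*x**4 + 7675904*x**5/5 + O(x**6)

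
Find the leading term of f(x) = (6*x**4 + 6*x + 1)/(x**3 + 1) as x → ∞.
6*x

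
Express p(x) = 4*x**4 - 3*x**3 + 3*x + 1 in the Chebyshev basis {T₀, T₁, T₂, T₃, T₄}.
(5/2)T₀ + (3/4)T₁ + (2)T₂ + (-3/4)T₃ + (1/2)T₄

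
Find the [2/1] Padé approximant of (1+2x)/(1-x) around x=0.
(2*x + 1)/(1 - x)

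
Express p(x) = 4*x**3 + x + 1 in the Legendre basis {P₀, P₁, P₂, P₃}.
P₀ + (17/5)P₁ + (8/5)P₃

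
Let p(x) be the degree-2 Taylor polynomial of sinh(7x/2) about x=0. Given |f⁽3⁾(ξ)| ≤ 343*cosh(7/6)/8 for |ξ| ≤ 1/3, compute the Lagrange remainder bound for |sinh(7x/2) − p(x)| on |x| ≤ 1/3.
343*cosh(7/6)/1296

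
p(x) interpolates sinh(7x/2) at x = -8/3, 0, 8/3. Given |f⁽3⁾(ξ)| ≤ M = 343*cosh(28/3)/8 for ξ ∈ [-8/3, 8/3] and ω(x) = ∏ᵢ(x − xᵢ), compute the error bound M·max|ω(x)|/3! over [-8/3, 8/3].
21952*sqrt(3)*cosh(28/3)/729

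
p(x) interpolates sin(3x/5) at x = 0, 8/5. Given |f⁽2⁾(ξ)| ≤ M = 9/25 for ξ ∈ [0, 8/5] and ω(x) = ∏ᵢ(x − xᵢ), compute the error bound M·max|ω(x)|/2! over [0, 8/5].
72/625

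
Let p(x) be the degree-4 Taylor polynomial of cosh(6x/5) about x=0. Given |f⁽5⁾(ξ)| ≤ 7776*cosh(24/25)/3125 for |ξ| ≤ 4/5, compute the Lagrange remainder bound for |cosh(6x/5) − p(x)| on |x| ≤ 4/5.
331776*cosh(24/25)/48828125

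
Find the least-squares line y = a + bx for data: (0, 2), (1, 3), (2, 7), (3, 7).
a = 19/10, b = 19/10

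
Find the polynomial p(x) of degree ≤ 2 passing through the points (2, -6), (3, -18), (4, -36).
-3*x**2 + 3*x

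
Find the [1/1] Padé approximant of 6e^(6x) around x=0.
(18*x + 6)/(1 - 3*x)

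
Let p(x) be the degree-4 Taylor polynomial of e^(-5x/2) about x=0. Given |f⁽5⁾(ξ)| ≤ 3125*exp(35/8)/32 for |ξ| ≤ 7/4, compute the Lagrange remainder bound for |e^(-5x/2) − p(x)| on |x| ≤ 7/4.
10504375*exp(35/8)/786432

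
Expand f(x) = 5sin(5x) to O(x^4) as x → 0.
25*x - 625*x**3/6 + O(x**4)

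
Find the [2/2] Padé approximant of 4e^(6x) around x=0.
(12*x**2 + 12*x + 4)/(3*x**2 - 3*x + 1)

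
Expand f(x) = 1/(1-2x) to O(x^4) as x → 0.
1 + 2*x + 4*x**2 + 8*x**3 + O(x**4)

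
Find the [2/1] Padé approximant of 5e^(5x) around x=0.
(125*x**2/6 + 50*x/3 + 5)/(1 - 5*x/3)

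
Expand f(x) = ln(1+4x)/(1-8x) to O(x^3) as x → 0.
4*x + 24*x**2 + O(x**3)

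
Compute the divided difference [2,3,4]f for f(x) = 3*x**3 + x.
27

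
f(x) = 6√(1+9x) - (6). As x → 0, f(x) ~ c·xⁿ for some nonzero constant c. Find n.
1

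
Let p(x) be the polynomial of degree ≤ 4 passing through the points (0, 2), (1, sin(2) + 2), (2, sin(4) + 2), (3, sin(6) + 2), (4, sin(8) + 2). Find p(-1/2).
-105*sin(2)/32 + 189*sin(4)/64 + 35*sin(8)/128 - 45*sin(6)/32 + 2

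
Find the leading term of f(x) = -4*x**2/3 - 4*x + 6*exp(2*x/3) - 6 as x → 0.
8*x**3/27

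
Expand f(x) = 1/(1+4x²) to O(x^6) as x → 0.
1 - 4*x**2 + 16*x**4 + O(x**6)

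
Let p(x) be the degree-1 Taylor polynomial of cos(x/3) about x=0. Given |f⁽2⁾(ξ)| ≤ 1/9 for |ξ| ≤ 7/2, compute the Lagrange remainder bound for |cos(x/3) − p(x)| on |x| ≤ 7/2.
49/72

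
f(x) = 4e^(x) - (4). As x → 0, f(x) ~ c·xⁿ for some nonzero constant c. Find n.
1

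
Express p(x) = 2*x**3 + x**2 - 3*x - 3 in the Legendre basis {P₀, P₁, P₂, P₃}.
(-8/3)P₀ + (-9/5)P₁ + (2/3)P₂ + (4/5)P₃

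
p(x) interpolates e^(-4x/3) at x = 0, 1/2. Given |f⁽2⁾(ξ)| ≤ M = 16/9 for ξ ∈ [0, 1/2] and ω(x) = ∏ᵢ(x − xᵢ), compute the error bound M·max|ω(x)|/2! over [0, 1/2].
1/18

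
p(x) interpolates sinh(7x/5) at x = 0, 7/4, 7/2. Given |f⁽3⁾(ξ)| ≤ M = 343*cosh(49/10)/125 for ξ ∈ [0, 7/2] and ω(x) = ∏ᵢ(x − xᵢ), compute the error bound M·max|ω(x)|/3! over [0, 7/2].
117649*sqrt(3)*cosh(49/10)/216000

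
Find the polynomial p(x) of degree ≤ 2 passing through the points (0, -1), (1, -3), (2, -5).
-2*x - 1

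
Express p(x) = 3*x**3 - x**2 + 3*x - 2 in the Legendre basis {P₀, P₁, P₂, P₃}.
(-7/3)P₀ + (24/5)P₁ + (-2/3)P₂ + (6/5)P₃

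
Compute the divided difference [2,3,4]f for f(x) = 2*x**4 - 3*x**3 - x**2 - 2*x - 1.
82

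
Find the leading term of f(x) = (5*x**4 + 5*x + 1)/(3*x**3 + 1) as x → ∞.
5*x/3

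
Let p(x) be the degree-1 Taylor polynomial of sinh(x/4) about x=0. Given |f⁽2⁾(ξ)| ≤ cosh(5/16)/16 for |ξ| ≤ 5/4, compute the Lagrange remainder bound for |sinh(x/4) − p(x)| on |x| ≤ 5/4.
25*cosh(5/16)/512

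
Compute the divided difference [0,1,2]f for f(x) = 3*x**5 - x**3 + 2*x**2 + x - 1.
44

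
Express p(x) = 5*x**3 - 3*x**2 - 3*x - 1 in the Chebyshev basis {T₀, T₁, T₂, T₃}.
(-5/2)T₀ + (3/4)T₁ + (-3/2)T₂ + (5/4)T₃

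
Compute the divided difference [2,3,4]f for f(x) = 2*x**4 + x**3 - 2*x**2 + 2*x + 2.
117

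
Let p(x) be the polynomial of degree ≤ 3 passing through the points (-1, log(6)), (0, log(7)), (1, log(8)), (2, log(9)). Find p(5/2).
log(567*2**(1/8)*50421**(1/16)/128)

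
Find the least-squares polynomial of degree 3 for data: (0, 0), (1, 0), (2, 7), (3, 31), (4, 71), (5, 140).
-1/126 + (-1697/756)x + (137/126)x² + (107/108)x³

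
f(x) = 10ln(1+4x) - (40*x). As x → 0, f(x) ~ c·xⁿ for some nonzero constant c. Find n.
2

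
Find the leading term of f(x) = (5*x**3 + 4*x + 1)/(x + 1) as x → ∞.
5*x**2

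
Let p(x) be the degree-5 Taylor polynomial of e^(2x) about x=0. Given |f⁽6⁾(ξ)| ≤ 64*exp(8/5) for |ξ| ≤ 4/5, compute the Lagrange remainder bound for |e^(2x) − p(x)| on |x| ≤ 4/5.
16384*exp(8/5)/703125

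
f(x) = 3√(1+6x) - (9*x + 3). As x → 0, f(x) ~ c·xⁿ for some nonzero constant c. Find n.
2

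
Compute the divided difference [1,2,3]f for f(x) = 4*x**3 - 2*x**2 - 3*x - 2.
22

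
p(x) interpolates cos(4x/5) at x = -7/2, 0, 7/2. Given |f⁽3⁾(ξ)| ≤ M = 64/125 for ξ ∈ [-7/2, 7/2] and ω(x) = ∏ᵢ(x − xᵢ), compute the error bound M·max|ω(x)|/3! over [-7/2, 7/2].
2744*sqrt(3)/3375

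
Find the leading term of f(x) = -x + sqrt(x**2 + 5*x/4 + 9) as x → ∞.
5/8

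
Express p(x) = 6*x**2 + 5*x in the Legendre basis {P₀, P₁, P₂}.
(2)P₀ + (5)P₁ + (4)P₂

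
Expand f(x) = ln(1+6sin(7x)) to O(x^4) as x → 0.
42*x - 882*x**2 + 24353*x**3 + O(x**4)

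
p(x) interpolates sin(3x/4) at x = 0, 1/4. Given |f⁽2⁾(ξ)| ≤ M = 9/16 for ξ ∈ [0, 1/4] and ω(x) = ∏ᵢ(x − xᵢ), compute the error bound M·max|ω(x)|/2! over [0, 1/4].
9/2048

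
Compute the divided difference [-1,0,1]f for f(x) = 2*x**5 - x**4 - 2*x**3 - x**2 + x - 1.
-2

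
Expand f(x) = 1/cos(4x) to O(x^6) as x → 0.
1 + 8*x**2 + 160*x**4/3 + O(x**6)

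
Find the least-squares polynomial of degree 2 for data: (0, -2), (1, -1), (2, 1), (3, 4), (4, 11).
-61/35 + (-43/70)x + (13/14)x²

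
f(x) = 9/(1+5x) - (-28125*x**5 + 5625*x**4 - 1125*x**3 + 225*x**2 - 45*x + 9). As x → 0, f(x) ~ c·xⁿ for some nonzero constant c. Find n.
6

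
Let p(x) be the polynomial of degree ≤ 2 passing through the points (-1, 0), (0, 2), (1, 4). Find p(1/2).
3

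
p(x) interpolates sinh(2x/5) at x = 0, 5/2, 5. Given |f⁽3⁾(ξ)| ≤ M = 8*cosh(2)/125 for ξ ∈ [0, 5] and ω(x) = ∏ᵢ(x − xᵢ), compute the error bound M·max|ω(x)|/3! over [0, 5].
sqrt(3)*cosh(2)/27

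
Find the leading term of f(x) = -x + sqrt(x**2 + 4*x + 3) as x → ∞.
2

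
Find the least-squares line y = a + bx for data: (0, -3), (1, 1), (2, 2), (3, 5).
a = -5/2, b = 5/2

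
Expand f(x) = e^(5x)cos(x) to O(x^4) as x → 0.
1 + 5*x + 12*x**2 + 55*x**3/3 + O(x**4)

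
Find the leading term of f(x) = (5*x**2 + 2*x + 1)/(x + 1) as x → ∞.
5*x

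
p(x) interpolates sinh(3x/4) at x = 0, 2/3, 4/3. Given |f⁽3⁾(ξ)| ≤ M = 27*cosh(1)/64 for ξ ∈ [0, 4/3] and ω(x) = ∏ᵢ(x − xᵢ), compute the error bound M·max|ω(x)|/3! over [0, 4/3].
sqrt(3)*cosh(1)/216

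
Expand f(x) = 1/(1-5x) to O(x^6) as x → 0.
1 + 5*x + 25*x**2 + 125*x**3 + 625*x**4 + 3125*x**5 + O(x**6)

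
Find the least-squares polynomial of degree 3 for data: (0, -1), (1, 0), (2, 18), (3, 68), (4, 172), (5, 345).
-19/18 + (-59/108)x + (-41/36)x² + (163/54)x³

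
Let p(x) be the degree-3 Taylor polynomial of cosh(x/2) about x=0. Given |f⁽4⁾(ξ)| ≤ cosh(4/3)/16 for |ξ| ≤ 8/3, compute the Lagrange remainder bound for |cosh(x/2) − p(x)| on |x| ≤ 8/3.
32*cosh(4/3)/243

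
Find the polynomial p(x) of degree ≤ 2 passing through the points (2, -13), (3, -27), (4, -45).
-2*x**2 - 4*x + 3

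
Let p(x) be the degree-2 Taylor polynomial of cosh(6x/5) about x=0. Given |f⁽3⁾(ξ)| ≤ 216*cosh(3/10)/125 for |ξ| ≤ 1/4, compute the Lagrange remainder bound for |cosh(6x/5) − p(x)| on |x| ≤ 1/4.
9*cosh(3/10)/2000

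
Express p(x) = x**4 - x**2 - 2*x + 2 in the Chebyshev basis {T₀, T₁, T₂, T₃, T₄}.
(15/8)T₀ + (-2)T₁ + (1/8)T₄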